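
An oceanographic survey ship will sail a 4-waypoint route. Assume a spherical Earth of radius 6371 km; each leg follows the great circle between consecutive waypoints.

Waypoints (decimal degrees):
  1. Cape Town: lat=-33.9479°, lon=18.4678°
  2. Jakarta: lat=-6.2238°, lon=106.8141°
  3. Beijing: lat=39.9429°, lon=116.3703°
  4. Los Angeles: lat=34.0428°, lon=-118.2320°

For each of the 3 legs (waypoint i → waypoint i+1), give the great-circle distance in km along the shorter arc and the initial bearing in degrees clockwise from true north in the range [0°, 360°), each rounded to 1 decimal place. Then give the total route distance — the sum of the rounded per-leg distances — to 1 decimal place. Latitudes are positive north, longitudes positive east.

Leg 1: φ1=-0.5925026, φ2=-0.1086258, Δφ=0.4838768, Δλ=1.5419338 rad; a=sin²(Δφ/2)+cosφ1·cosφ2·sin²(Δλ/2)=0.4578300062; c=2·atan2(√a, √(1-a))=1.486356029; dist=6371·c=9469.574 ≈ 9469.6 km; running total=9469.6 km
Leg 1 bearing: y=sinΔλ·cosφ2=0.99369198, x=cosφ1·sinφ2-sinφ1·cosφ2·cosΔλ=-0.07391224; θ=atan2(y, x)=94.2539° ≈ 94.3°
Leg 2: φ1=-0.1086258, φ2=0.6971351, Δφ=0.8057609, Δλ=0.1667872 rad; a=sin²(Δφ/2)+cosφ1·cosφ2·sin²(Δλ/2)=0.1590069276; c=2·atan2(√a, √(1-a))=0.820321451; dist=6371·c=5226.268 ≈ 5226.3 km; running total=14695.9 km
Leg 2 bearing: y=sinΔλ·cosφ2=0.12728111, x=cosφ1·sinφ2-sinφ1·cosφ2·cosΔλ=0.72020443; θ=atan2(y, x)=10.0223° ≈ 10.0°
Leg 3: φ1=0.6971351, φ2=0.5941589, Δφ=-0.1029762, Δλ=-4.0945826 rad; a=sin²(Δφ/2)+cosφ1·cosφ2·sin²(Δλ/2)=0.5042890152; c=2·atan2(√a, √(1-a))=1.579374462; dist=6371·c=10062.195 ≈ 10062.2 km; running total=24758.1 km
Leg 3 bearing: y=sinΔλ·cosφ2=0.67545016, x=cosφ1·sinφ2-sinφ1·cosφ2·cosΔλ=0.73735575; θ=atan2(y, x)=42.4910° ≈ 42.5°

Leg 1: dist=9469.6 km, bearing=94.3°
Leg 2: dist=5226.3 km, bearing=10.0°
Leg 3: dist=10062.2 km, bearing=42.5°
Total: 24758.1 km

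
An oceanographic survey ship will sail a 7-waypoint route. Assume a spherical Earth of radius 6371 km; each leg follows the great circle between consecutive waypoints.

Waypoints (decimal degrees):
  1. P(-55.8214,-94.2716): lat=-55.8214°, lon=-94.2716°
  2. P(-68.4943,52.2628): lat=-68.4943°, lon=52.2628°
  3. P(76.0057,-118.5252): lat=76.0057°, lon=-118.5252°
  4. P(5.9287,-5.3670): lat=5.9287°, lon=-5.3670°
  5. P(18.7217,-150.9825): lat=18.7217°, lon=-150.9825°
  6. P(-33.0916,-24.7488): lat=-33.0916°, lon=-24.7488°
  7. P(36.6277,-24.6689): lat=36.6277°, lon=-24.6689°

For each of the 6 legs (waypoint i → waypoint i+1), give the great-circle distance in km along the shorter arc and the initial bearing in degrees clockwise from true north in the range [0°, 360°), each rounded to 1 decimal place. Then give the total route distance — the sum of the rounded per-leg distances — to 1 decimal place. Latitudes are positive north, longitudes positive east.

Leg 1: dist=5924.6 km, bearing=165.4°
Leg 2: dist=19125.9 km, bearing=343.8°
Leg 3: dist=9971.7 km, bearing=66.1°
Leg 4: dist=15355.6 km, bearing=306.8°
Leg 5: dist=14467.5 km, bearing=117.9°
Leg 6: dist=7752.4 km, bearing=0.1°
Total: 72597.7 km

Leg 1: φ1=-0.9742672, φ2=-1.1954511, Δφ=-0.2211838, Δλ=2.5575077 rad; a=sin²(Δφ/2)+cosφ1·cosφ2·sin²(Δλ/2)=0.2010528837; c=2·atan2(√a, √(1-a))=0.929924837; dist=6371·c=5924.551 ≈ 5924.6 km; running total=5924.6 km
Leg 1 bearing: y=sinΔλ·cosφ2=0.20215309, x=cosφ1·sinφ2-sinφ1·cosφ2·cosΔλ=-0.77566527; θ=atan2(y, x)=165.3926° ≈ 165.4°
Leg 2: φ1=-1.1954511, φ2=1.3265497, Δφ=2.5220008, Δλ=-2.9808129 rad; a=sin²(Δφ/2)+cosφ1·cosφ2·sin²(Δλ/2)=0.9951377546; c=2·atan2(√a, √(1-a))=3.002019785; dist=6371·c=19125.868 ≈ 19125.9 km; running total=25050.5 km
Leg 2 bearing: y=sinΔλ·cosφ2=-0.03871332, x=cosφ1·sinφ2-sinφ1·cosφ2·cosΔλ=0.13362520; θ=atan2(y, x)=-16.1571° <0 so +360° → 343.8429° ≈ 343.8°
Leg 3: φ1=1.3265497, φ2=0.1034753, Δφ=-1.2230744, Δλ=1.9749832 rad; a=sin²(Δφ/2)+cosφ1·cosφ2·sin²(Δλ/2)=0.4971845950; c=2·atan2(√a, √(1-a))=1.565165487; dist=6371·c=9971.669 ≈ 9971.7 km; running total=35022.2 km
Leg 3 bearing: y=sinΔλ·cosφ2=0.91450469, x=cosφ1·sinφ2-sinφ1·cosφ2·cosΔλ=0.40453611; θ=atan2(y, x)=66.1375° ≈ 66.1°
Leg 4: φ1=0.1034753, φ2=0.3267553, Δφ=0.2232800, Δλ=-2.5414699 rad; a=sin²(Δφ/2)+cosφ1·cosφ2·sin²(Δλ/2)=0.8721332100; c=2·atan2(√a, √(1-a))=2.410232128; dist=6371·c=15355.589 ≈ 15355.6 km; running total=50377.8 km
Leg 4 bearing: y=sinΔλ·cosφ2=-0.53486249, x=cosφ1·sinφ2-sinφ1·cosφ2·cosΔλ=0.39998702; θ=atan2(y, x)=-53.2097° <0 so +360° → 306.7903° ≈ 306.8°
Leg 5: φ1=0.3267553, φ2=-0.5775574, Δφ=-0.9043127, Δλ=2.2031937 rad; a=sin²(Δφ/2)+cosφ1·cosφ2·sin²(Δλ/2)=0.8221240782; c=2·atan2(√a, √(1-a))=2.270836165; dist=6371·c=14467.497 ≈ 14467.5 km; running total=64845.3 km
Leg 5 bearing: y=sinΔλ·cosφ2=0.67577921, x=cosφ1·sinφ2-sinφ1·cosφ2·cosΔλ=-0.35814352; θ=atan2(y, x)=117.9223° ≈ 117.9°
Leg 6: φ1=-0.5775574, φ2=0.6392740, Δφ=1.2168313, Δλ=0.0013945 rad; a=sin²(Δφ/2)+cosφ1·cosφ2·sin²(Δλ/2)=0.3266904742; c=2·atan2(√a, √(1-a))=1.216832034; dist=6371·c=7752.437 ≈ 7752.4 km; running total=72597.7 km
Leg 6 bearing: y=sinΔλ·cosφ2=0.00111914, x=cosφ1·sinφ2-sinφ1·cosφ2·cosΔλ=0.93800532; θ=atan2(y, x)=0.0684° ≈ 0.1°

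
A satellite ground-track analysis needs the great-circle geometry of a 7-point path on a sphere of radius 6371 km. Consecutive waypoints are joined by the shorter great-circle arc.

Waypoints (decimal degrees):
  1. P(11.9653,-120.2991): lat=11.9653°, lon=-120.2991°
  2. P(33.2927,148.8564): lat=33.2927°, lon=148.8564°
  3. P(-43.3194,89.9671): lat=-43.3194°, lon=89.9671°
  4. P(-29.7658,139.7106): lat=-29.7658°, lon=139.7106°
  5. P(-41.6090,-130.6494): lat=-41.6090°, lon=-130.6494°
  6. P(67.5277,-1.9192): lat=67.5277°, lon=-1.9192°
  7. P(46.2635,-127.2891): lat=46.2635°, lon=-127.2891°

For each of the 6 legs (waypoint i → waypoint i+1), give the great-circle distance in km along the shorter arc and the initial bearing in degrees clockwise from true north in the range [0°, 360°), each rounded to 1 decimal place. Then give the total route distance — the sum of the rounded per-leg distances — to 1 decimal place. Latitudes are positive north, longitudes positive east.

Leg 1: φ1=0.2088339, φ2=0.5810672, Δφ=0.3722334, Δλ=4.6976497 rad; a=sin²(Δφ/2)+cosφ1·cosφ2·sin²(Δλ/2)=0.4491256058; c=2·atan2(√a, √(1-a))=1.468871151; dist=6371·c=9358.178 ≈ 9358.2 km; running total=9358.2 km
Leg 1 bearing: y=sinΔλ·cosφ2=-0.83578651, x=cosφ1·sinφ2-sinφ1·cosφ2·cosΔλ=0.53954434; θ=atan2(y, x)=-57.1556° <0 so +360° → 302.8444° ≈ 302.8°
Leg 2: φ1=0.5810672, φ2=-0.7560662, Δφ=-1.3371334, Δλ=-1.0278122 rad; a=sin²(Δφ/2)+cosφ1·cosφ2·sin²(Δλ/2)=0.5311865524; c=2·atan2(√a, √(1-a))=1.633209945; dist=6371·c=10405.181 ≈ 10405.2 km; running total=19763.4 km
Leg 2 bearing: y=sinΔλ·cosφ2=-0.62289879, x=cosφ1·sinφ2-sinφ1·cosφ2·cosΔλ=-0.77981196; θ=atan2(y, x)=-141.3828° <0 so +360° → 218.6172° ≈ 218.6°
Leg 3: φ1=-0.7560662, φ2=-0.5195112, Δφ=0.2365549, Δλ=0.8681879 rad; a=sin²(Δφ/2)+cosφ1·cosφ2·sin²(Δλ/2)=0.1256423455; c=2·atan2(√a, √(1-a))=0.724674385; dist=6371·c=4616.901 ≈ 4616.9 km; running total=24380.3 km
Leg 3 bearing: y=sinΔλ·cosφ2=0.66246943, x=cosφ1·sinφ2-sinφ1·cosφ2·cosΔλ=0.02365678; θ=atan2(y, x)=87.9548° ≈ 88.0°
Leg 4: φ1=-0.5195112, φ2=-0.7262140, Δφ=-0.2067028, Δλ=-4.7186722 rad; a=sin²(Δφ/2)+cosφ1·cosφ2·sin²(Δλ/2)=0.3331267811; c=2·atan2(√a, √(1-a))=1.230521220; dist=6371·c=7839.651 ≈ 7839.7 km; running total=32220.0 km
Leg 4 bearing: y=sinΔλ·cosφ2=0.74767903, x=cosφ1·sinφ2-sinφ1·cosφ2·cosΔλ=-0.57409875; θ=atan2(y, x)=127.5185° ≈ 127.5°
Leg 5: φ1=-0.7262140, φ2=1.1785807, Δφ=1.9047947, Δλ=2.2467658 rad; a=sin²(Δφ/2)+cosφ1·cosφ2·sin²(Δλ/2)=0.8962142734; c=2·atan2(√a, √(1-a))=2.485576545; dist=6371·c=15835.608 ≈ 15835.6 km; running total=48055.6 km
Leg 5 bearing: y=sinΔλ·cosφ2=0.29818316, x=cosφ1·sinφ2-sinφ1·cosφ2·cosΔλ=0.53211258; θ=atan2(y, x)=29.2652° ≈ 29.3°
Leg 6: φ1=1.1785807, φ2=0.8074504, Δφ=-0.3711303, Δλ=-2.1881175 rad; a=sin²(Δφ/2)+cosφ1·cosφ2·sin²(Δλ/2)=0.2426521583; c=2·atan2(√a, √(1-a))=1.030143656; dist=6371·c=6563.045 ≈ 6563.0 km; running total=54618.6 km
Leg 6 bearing: y=sinΔλ·cosφ2=-0.56374307, x=cosφ1·sinφ2-sinφ1·cosφ2·cosΔλ=0.64597376; θ=atan2(y, x)=-41.1113° <0 so +360° → 318.8887° ≈ 318.9°

Leg 1: dist=9358.2 km, bearing=302.8°
Leg 2: dist=10405.2 km, bearing=218.6°
Leg 3: dist=4616.9 km, bearing=88.0°
Leg 4: dist=7839.7 km, bearing=127.5°
Leg 5: dist=15835.6 km, bearing=29.3°
Leg 6: dist=6563.0 km, bearing=318.9°
Total: 54618.6 km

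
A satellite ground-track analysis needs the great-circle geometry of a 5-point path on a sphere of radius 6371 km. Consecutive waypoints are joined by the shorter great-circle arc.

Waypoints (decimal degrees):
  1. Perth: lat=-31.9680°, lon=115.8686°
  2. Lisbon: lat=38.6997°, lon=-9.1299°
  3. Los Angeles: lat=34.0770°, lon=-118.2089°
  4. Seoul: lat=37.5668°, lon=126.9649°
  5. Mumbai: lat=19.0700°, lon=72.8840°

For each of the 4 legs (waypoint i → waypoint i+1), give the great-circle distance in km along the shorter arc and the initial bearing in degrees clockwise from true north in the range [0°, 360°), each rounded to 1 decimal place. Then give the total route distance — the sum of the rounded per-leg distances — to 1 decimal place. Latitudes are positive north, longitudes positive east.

Leg 1: φ1=-0.5579469, φ2=0.6754372, Δφ=1.2333840, Δλ=-2.1816354 rad; a=sin²(Δφ/2)+cosφ1·cosφ2·sin²(Δλ/2)=0.8553834336; c=2·atan2(√a, √(1-a))=2.361384123; dist=6371·c=15044.378 ≈ 15044.4 km; running total=15044.4 km
Leg 1 bearing: y=sinΔλ·cosφ2=-0.63930556, x=cosφ1·sinφ2-sinφ1·cosφ2·cosΔλ=0.29342607; θ=atan2(y, x)=-65.3460° <0 so +360° → 294.6540° ≈ 294.7°
Leg 2: φ1=0.6754372, φ2=0.5947558, Δφ=-0.0806813, Δλ=-1.9037877 rad; a=sin²(Δφ/2)+cosφ1·cosφ2·sin²(Δλ/2)=0.4304858057; c=2·atan2(√a, √(1-a))=1.431316120; dist=6371·c=9118.915 ≈ 9118.9 km; running total=24163.3 km
Leg 2 bearing: y=sinΔλ·cosφ2=-0.78278660, x=cosφ1·sinφ2-sinφ1·cosφ2·cosΔλ=0.60656100; θ=atan2(y, x)=-52.2288° <0 so +360° → 307.7712° ≈ 307.8°
Leg 3: φ1=0.5947558, φ2=0.6556643, Δφ=0.0609085, Δλ=4.2790900 rad; a=sin²(Δφ/2)+cosφ1·cosφ2·sin²(Δλ/2)=0.4670231365; c=2·atan2(√a, √(1-a))=1.504794691; dist=6371·c=9587.047 ≈ 9587.0 km; running total=33750.3 km
Leg 3 bearing: y=sinΔλ·cosφ2=-0.71939141, x=cosφ1·sinφ2-sinφ1·cosφ2·cosΔλ=0.69146663; θ=atan2(y, x)=-46.1339° <0 so +360° → 313.8661° ≈ 313.9°
Leg 4: φ1=0.6556643, φ2=0.3328343, Δφ=-0.3228301, Δλ=-0.9438898 rad; a=sin²(Δφ/2)+cosφ1·cosφ2·sin²(Δλ/2)=0.1806612832; c=2·atan2(√a, √(1-a))=0.878018081; dist=6371·c=5593.853 ≈ 5593.9 km; running total=39344.2 km
Leg 4 bearing: y=sinΔλ·cosφ2=-0.76540186, x=cosφ1·sinφ2-sinφ1·cosφ2·cosΔλ=-0.07906408; θ=atan2(y, x)=-95.8976° <0 so +360° → 264.1024° ≈ 264.1°

Leg 1: dist=15044.4 km, bearing=294.7°
Leg 2: dist=9118.9 km, bearing=307.8°
Leg 3: dist=9587.0 km, bearing=313.9°
Leg 4: dist=5593.9 km, bearing=264.1°
Total: 39344.2 km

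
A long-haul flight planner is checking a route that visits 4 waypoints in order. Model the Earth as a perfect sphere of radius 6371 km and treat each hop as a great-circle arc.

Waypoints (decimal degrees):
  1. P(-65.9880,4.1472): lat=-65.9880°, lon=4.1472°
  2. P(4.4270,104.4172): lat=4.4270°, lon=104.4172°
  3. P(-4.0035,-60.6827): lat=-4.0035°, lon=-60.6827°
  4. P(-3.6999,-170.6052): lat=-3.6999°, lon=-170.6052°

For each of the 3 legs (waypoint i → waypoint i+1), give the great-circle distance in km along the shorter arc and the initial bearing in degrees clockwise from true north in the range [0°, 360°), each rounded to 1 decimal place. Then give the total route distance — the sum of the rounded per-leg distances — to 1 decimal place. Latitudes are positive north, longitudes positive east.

Leg 1: φ1=-1.1517079, φ2=0.0772657, Δφ=1.2289736, Δλ=1.7500416 rad; a=sin²(Δφ/2)+cosφ1·cosφ2·sin²(Δλ/2)=0.5714212445; c=2·atan2(√a, √(1-a))=1.714129090; dist=6371·c=10920.716 ≈ 10920.7 km; running total=10920.7 km
Leg 1 bearing: y=sinΔλ·cosφ2=0.98104281, x=cosφ1·sinφ2-sinφ1·cosφ2·cosΔλ=-0.13096192; θ=atan2(y, x)=97.6036° ≈ 97.6°
Leg 2: φ1=0.0772657, φ2=-0.0698743, Δφ=-0.1471400, Δλ=-2.8815368 rad; a=sin²(Δφ/2)+cosφ1·cosφ2·sin²(Δλ/2)=0.9832652191; c=2·atan2(√a, √(1-a))=2.882139582; dist=6371·c=18362.111 ≈ 18362.1 km; running total=29282.8 km
Leg 2 bearing: y=sinΔλ·cosφ2=-0.25650702, x=cosφ1·sinφ2-sinφ1·cosφ2·cosΔλ=0.00480231; θ=atan2(y, x)=-88.9274° <0 so +360° → 271.0726° ≈ 271.1°
Leg 3: φ1=-0.0698743, φ2=-0.0645754, Δφ=0.0052988, Δλ=-1.9185095 rad; a=sin²(Δφ/2)+cosφ1·cosφ2·sin²(Δλ/2)=0.6673517193; c=2·atan2(√a, √(1-a))=1.912086826; dist=6371·c=12181.905 ≈ 12181.9 km; running total=41464.7 km
Leg 3 bearing: y=sinΔλ·cosφ2=-0.93819485, x=cosφ1·sinφ2-sinφ1·cosφ2·cosΔλ=-0.08811371; θ=atan2(y, x)=-95.3654° <0 so +360° → 264.6346° ≈ 264.6°

Leg 1: dist=10920.7 km, bearing=97.6°
Leg 2: dist=18362.1 km, bearing=271.1°
Leg 3: dist=12181.9 km, bearing=264.6°
Total: 41464.7 km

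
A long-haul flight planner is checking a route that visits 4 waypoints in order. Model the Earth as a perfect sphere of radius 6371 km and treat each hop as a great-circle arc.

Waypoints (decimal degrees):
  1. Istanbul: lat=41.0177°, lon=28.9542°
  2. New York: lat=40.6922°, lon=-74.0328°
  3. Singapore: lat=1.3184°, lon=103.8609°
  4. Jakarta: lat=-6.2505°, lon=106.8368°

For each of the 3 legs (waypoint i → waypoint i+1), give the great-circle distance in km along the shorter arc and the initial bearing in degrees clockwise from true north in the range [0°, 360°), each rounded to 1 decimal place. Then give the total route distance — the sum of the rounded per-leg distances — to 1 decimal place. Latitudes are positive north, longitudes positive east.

Leg 1: φ1=0.7158939, φ2=0.7102129, Δφ=-0.0056810, Δλ=-1.7974622 rad; a=sin²(Δφ/2)+cosφ1·cosφ2·sin²(Δλ/2)=0.3503326108; c=2·atan2(√a, √(1-a))=1.266800938; dist=6371·c=8070.789 ≈ 8070.8 km; running total=8070.8 km
Leg 1 bearing: y=sinΔλ·cosφ2=-0.73882857, x=cosφ1·sinφ2-sinφ1·cosφ2·cosΔλ=0.60376405; θ=atan2(y, x)=-50.7446° <0 so +360° → 309.2554° ≈ 309.3°
Leg 2: φ1=0.7102129, φ2=0.0230104, Δφ=-0.6872024, Δλ=3.1048308 rad; a=sin²(Δφ/2)+cosφ1·cosφ2·sin²(Δλ/2)=0.8712544345; c=2·atan2(√a, √(1-a))=2.407604447; dist=6371·c=15338.848 ≈ 15338.8 km; running total=23409.6 km
Leg 2 bearing: y=sinΔλ·cosφ2=0.03674386, x=cosφ1·sinφ2-sinφ1·cosφ2·cosΔλ=0.66882768; θ=atan2(y, x)=3.1445° ≈ 3.1°
Leg 3: φ1=0.0230104, φ2=-0.1090918, Δφ=-0.1321022, Δλ=0.0519393 rad; a=sin²(Δφ/2)+cosφ1·cosφ2·sin²(Δλ/2)=0.0050264929; c=2·atan2(√a, √(1-a))=0.141914586; dist=6371·c=904.138 ≈ 904.1 km; running total=24313.7 km
Leg 3 bearing: y=sinΔλ·cosφ2=0.05160728, x=cosφ1·sinφ2-sinφ1·cosφ2·cosΔλ=-0.13168750; θ=atan2(y, x)=158.6002° ≈ 158.6°

Leg 1: dist=8070.8 km, bearing=309.3°
Leg 2: dist=15338.8 km, bearing=3.1°
Leg 3: dist=904.1 km, bearing=158.6°
Total: 24313.7 km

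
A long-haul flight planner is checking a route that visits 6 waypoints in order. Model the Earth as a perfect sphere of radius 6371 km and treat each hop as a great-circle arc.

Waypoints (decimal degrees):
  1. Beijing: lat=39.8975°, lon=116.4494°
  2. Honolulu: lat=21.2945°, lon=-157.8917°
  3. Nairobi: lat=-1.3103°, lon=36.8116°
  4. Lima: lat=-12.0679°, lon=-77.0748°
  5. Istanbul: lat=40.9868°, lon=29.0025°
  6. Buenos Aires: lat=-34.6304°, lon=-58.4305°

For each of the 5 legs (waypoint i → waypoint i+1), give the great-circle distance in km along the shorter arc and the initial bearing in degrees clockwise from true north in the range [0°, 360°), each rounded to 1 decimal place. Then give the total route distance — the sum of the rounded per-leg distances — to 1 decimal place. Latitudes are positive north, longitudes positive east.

Leg 1: dist=8152.7 km, bearing=75.9°
Leg 2: dist=17280.4 km, bearing=322.4°
Leg 3: dist=12567.5 km, bearing=256.3°
Leg 4: dist=12228.3 km, bearing=50.5°
Leg 5: dist=12251.0 km, bearing=241.1°
Total: 62479.9 km

Leg 1: φ1=0.6963427, φ2=0.3716591, Δφ=-0.3246836, Δλ=-4.7881555 rad; a=sin²(Δφ/2)+cosφ1·cosφ2·sin²(Δλ/2)=0.3564775122; c=2·atan2(√a, √(1-a))=1.279655765; dist=6371·c=8152.687 ≈ 8152.7 km; running total=8152.7 km
Leg 1 bearing: y=sinΔλ·cosφ2=0.92905306, x=cosφ1·sinφ2-sinφ1·cosφ2·cosΔλ=0.23337866; θ=atan2(y, x)=75.8990° ≈ 75.9°
Leg 2: φ1=0.3716591, φ2=-0.0228690, Δφ=-0.3945282, Δλ=3.3982136 rad; a=sin²(Δφ/2)+cosφ1·cosφ2·sin²(Δλ/2)=0.9546418858; c=2·atan2(√a, √(1-a))=2.712356168; dist=6371·c=17280.421 ≈ 17280.4 km; running total=25433.1 km
Leg 2 bearing: y=sinΔλ·cosφ2=-0.25374729, x=cosφ1·sinφ2-sinφ1·cosφ2·cosΔλ=0.32987170; θ=atan2(y, x)=-37.5686° <0 so +360° → 322.4314° ≈ 322.4°
Leg 3: φ1=-0.0228690, φ2=-0.2106246, Δφ=-0.1877555, Δλ=-1.9876927 rad; a=sin²(Δφ/2)+cosφ1·cosφ2·sin²(Δλ/2)=0.6955457842; c=2·atan2(√a, √(1-a))=1.972613655; dist=6371·c=12567.522 ≈ 12567.5 km; running total=38000.6 km
Leg 3 bearing: y=sinΔλ·cosφ2=-0.89414344, x=cosφ1·sinφ2-sinφ1·cosφ2·cosΔλ=-0.21807086; θ=atan2(y, x)=-103.7062° <0 so +360° → 256.2938° ≈ 256.3°
Leg 4: φ1=-0.2106246, φ2=0.7153546, Δφ=0.9259792, Δλ=1.8513981 rad; a=sin²(Δφ/2)+cosφ1·cosφ2·sin²(Δλ/2)=0.6707765711; c=2·atan2(√a, √(1-a))=1.919365250; dist=6371·c=12228.276 ≈ 12228.3 km; running total=50228.9 km
Leg 4 bearing: y=sinΔλ·cosφ2=0.72533731, x=cosφ1·sinφ2-sinφ1·cosφ2·cosΔλ=0.59768490; θ=atan2(y, x)=50.5112° ≈ 50.5°
Leg 5: φ1=0.7153546, φ2=-0.6044145, Δφ=-1.3197691, Δλ=-1.5259937 rad; a=sin²(Δφ/2)+cosφ1·cosφ2·sin²(Δλ/2)=0.6724539650; c=2·atan2(√a, √(1-a))=1.922937021; dist=6371·c=12251.032 ≈ 12251.0 km; running total=62479.9 km
Leg 5 bearing: y=sinΔλ·cosφ2=-0.82200928, x=cosφ1·sinφ2-sinφ1·cosφ2·cosΔλ=-0.45314376; θ=atan2(y, x)=-118.8663° <0 so +360° → 241.1337° ≈ 241.1°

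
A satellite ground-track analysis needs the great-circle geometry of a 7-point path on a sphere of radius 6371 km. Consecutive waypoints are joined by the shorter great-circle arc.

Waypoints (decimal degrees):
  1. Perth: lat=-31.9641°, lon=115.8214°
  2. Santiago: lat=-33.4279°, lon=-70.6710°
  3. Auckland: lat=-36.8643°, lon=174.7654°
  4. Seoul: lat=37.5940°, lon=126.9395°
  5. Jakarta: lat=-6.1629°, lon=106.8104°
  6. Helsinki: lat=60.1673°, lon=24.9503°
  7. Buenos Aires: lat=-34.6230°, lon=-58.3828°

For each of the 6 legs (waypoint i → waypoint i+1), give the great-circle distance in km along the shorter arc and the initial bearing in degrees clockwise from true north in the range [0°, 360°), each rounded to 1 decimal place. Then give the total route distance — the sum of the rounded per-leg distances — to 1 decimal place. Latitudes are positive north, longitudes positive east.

Leg 1: φ1=-0.5578788, φ2=-0.5834269, Δφ=-0.0255481, Δλ=-3.2549064 rad; a=sin²(Δφ/2)+cosφ1·cosφ2·sin²(Δλ/2)=0.7059334897; c=2·atan2(√a, √(1-a))=1.995298268; dist=6371·c=12712.045 ≈ 12712.0 km; running total=12712.0 km
Leg 1 bearing: y=sinΔλ·cosφ2=0.09436711, x=cosφ1·sinφ2-sinφ1·cosφ2·cosΔλ=-0.90634455; θ=atan2(y, x)=174.0559° ≈ 174.1°
Leg 2: φ1=-0.5834269, φ2=-0.6434034, Δφ=-0.0599765, Δλ=4.2836733 rad; a=sin²(Δφ/2)+cosφ1·cosφ2·sin²(Δλ/2)=0.4735404755; c=2·atan2(√a, √(1-a))=1.517852547; dist=6371·c=9670.239 ≈ 9670.2 km; running total=22382.2 km
Leg 2 bearing: y=sinΔλ·cosφ2=-0.72765362, x=cosφ1·sinφ2-sinφ1·cosφ2·cosΔλ=-0.68390042; θ=atan2(y, x)=-133.2246° <0 so +360° → 226.7754° ≈ 226.8°
Leg 3: φ1=-0.6434034, φ2=0.6561391, Δφ=1.2995425, Δλ=-0.8347194 rad; a=sin²(Δφ/2)+cosφ1·cosφ2·sin²(Δλ/2)=0.4701893096; c=2·atan2(√a, √(1-a))=1.511139567; dist=6371·c=9627.470 ≈ 9627.5 km; running total=32009.7 km
Leg 3 bearing: y=sinΔλ·cosφ2=-0.58721967, x=cosφ1·sinφ2-sinφ1·cosφ2·cosΔλ=0.80722881; θ=atan2(y, x)=-36.0341° <0 so +360° → 323.9659° ≈ 324.0°
Leg 4: φ1=0.6561391, φ2=-0.1075629, Δφ=-0.7637020, Δλ=-0.3513191 rad; a=sin²(Δφ/2)+cosφ1·cosφ2·sin²(Δλ/2)=0.1629184483; c=2·atan2(√a, √(1-a))=0.830965323; dist=6371·c=5294.080 ≈ 5294.1 km; running total=37303.8 km
Leg 4 bearing: y=sinΔλ·cosφ2=-0.34214773, x=cosφ1·sinφ2-sinφ1·cosφ2·cosΔλ=-0.65455255; θ=atan2(y, x)=-152.4030° <0 so +360° → 207.5970° ≈ 207.6°
Leg 5: φ1=-0.1075629, φ2=1.0501175, Δφ=1.1576804, Δλ=-1.4287283 rad; a=sin²(Δφ/2)+cosφ1·cosφ2·sin²(Δλ/2)=0.5115495624; c=2·atan2(√a, √(1-a))=1.593897506; dist=6371·c=10154.721 ≈ 10154.7 km; running total=47458.5 km
Leg 5 bearing: y=sinΔλ·cosφ2=-0.49245728, x=cosφ1·sinφ2-sinφ1·cosφ2·cosΔλ=0.87003003; θ=atan2(y, x)=-29.5109° <0 so +360° → 330.4891° ≈ 330.5°
Leg 6: φ1=1.0501175, φ2=-0.6042853, Δφ=-1.6544028, Δλ=-1.4544370 rad; a=sin²(Δφ/2)+cosφ1·cosφ2·sin²(Δλ/2)=0.7226769292; c=2·atan2(√a, √(1-a))=2.032365765; dist=6371·c=12948.202 ≈ 12948.2 km; running total=60406.7 km
Leg 6 bearing: y=sinΔλ·cosφ2=-0.81734375, x=cosφ1·sinφ2-sinφ1·cosφ2·cosΔλ=-0.36552582; θ=atan2(y, x)=-114.0948° <0 so +360° → 245.9052° ≈ 245.9°

Leg 1: dist=12712.0 km, bearing=174.1°
Leg 2: dist=9670.2 km, bearing=226.8°
Leg 3: dist=9627.5 km, bearing=324.0°
Leg 4: dist=5294.1 km, bearing=207.6°
Leg 5: dist=10154.7 km, bearing=330.5°
Leg 6: dist=12948.2 km, bearing=245.9°
Total: 60406.7 km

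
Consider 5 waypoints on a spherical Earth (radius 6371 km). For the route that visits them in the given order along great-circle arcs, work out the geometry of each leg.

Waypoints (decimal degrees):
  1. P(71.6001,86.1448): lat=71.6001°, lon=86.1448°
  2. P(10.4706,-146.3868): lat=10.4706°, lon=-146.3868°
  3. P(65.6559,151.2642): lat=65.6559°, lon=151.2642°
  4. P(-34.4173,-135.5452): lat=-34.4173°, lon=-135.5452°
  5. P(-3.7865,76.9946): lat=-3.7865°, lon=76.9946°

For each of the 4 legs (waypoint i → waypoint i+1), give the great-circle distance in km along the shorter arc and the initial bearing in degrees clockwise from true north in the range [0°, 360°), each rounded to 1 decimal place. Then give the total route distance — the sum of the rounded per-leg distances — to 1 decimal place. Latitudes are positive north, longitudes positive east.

Leg 1: φ1=1.2496575, φ2=0.1827464, Δφ=-1.0669110, Δλ=-4.0584420 rad; a=sin²(Δφ/2)+cosφ1·cosφ2·sin²(Δλ/2)=0.5081890808; c=2·atan2(√a, √(1-a))=1.587175221; dist=6371·c=10111.893 ≈ 10111.9 km; running total=10111.9 km
Leg 1 bearing: y=sinΔλ·cosφ2=0.78047269, x=cosφ1·sinφ2-sinφ1·cosφ2·cosΔλ=0.62497531; θ=atan2(y, x)=51.3135° ≈ 51.3°
Leg 2: φ1=0.1827464, φ2=1.1459116, Δφ=0.9631652, Δλ=5.1949900 rad; a=sin²(Δφ/2)+cosφ1·cosφ2·sin²(Δλ/2)=0.3231549639; c=2·atan2(√a, √(1-a))=1.209283080; dist=6371·c=7704.343 ≈ 7704.3 km; running total=17816.2 km
Leg 2 bearing: y=sinΔλ·cosφ2=-0.36513692, x=cosφ1·sinφ2-sinφ1·cosφ2·cosΔλ=0.86114944; θ=atan2(y, x)=-22.9775° <0 so +360° → 337.0225° ≈ 337.0°
Leg 3: φ1=1.1459116, φ2=-0.6006952, Δφ=-1.7466068, Δλ=-5.0057684 rad; a=sin²(Δφ/2)+cosφ1·cosφ2·sin²(Δλ/2)=0.7083103445; c=2·atan2(√a, √(1-a))=2.000521182; dist=6371·c=12745.320 ≈ 12745.3 km; running total=30561.5 km
Leg 3 bearing: y=sinΔλ·cosφ2=0.78969477, x=cosφ1·sinφ2-sinφ1·cosφ2·cosΔλ=-0.45034362; θ=atan2(y, x)=119.6951° ≈ 119.7°
Leg 4: φ1=-0.6006952, φ2=-0.0660869, Δφ=0.5346083, Δλ=3.7095193 rad; a=sin²(Δφ/2)+cosφ1·cosφ2·sin²(Δλ/2)=0.8282986993; c=2·atan2(√a, √(1-a))=2.287094888; dist=6371·c=14571.082 ≈ 14571.1 km; running total=45132.6 km
Leg 4 bearing: y=sinΔλ·cosφ2=-0.53671116, x=cosφ1·sinφ2-sinφ1·cosφ2·cosΔλ=-0.52992545; θ=atan2(y, x)=-134.6355° <0 so +360° → 225.3645° ≈ 225.4°

Leg 1: dist=10111.9 km, bearing=51.3°
Leg 2: dist=7704.3 km, bearing=337.0°
Leg 3: dist=12745.3 km, bearing=119.7°
Leg 4: dist=14571.1 km, bearing=225.4°
Total: 45132.6 km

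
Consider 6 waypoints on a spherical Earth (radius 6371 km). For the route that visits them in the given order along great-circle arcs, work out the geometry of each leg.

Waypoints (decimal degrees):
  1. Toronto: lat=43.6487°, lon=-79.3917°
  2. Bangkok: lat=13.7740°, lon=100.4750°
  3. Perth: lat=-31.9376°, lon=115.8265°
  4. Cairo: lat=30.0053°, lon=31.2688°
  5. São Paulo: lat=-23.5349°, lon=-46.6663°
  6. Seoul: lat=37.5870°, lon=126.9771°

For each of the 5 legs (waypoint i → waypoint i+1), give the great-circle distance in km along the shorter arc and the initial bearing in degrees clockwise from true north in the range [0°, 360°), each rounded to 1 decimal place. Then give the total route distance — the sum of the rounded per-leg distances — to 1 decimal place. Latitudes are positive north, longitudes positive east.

Leg 1: dist=13630.0 km, bearing=0.2°
Leg 2: dist=5339.7 km, bearing=162.4°
Leg 3: dist=11256.9 km, bearing=298.5°
Leg 4: dist=10222.5 km, bearing=243.8°
Leg 5: dist=18339.4 km, bearing=19.7°
Total: 58788.5 km

Leg 1: φ1=0.7618135, φ2=0.2404017, Δφ=-0.5214119, Δλ=3.1392661 rad; a=sin²(Δφ/2)+cosφ1·cosφ2·sin²(Δλ/2)=0.7692175349; c=2·atan2(√a, √(1-a))=2.139375216; dist=6371·c=13629.960 ≈ 13630.0 km; running total=13630.0 km
Leg 1 bearing: y=sinΔλ·cosφ2=0.00225962, x=cosφ1·sinφ2-sinφ1·cosφ2·cosΔλ=0.84266397; θ=atan2(y, x)=0.1536° ≈ 0.2°
Leg 2: φ1=0.2404017, φ2=-0.5574163, Δφ=-0.7978179, Δλ=0.2679342 rad; a=sin²(Δφ/2)+cosφ1·cosφ2·sin²(Δλ/2)=0.1655689667; c=2·atan2(√a, √(1-a))=0.838119338; dist=6371·c=5339.658 ≈ 5339.7 km; running total=18969.7 km
Leg 2 bearing: y=sinΔλ·cosφ2=0.22466485, x=cosφ1·sinφ2-sinφ1·cosφ2·cosΔλ=-0.70862489; θ=atan2(y, x)=162.4091° ≈ 162.4°
Leg 3: φ1=-0.5574163, φ2=0.5236913, Δφ=1.0811076, Δλ=-1.4758103 rad; a=sin²(Δφ/2)+cosφ1·cosφ2·sin²(Δλ/2)=0.5974202733; c=2·atan2(√a, √(1-a))=1.766891205; dist=6371·c=11256.864 ≈ 11256.9 km; running total=30226.6 km
Leg 3 bearing: y=sinΔλ·cosφ2=-0.86207550, x=cosφ1·sinφ2-sinφ1·cosφ2·cosΔλ=0.46782795; θ=atan2(y, x)=-61.5124° <0 so +360° → 298.4876° ≈ 298.5°
Leg 4: φ1=0.5236913, φ2=-0.4107615, Δφ=-0.9344528, Δλ=-1.3602241 rad; a=sin²(Δφ/2)+cosφ1·cosφ2·sin²(Δλ/2)=0.5168679501; c=2·atan2(√a, √(1-a))=1.604538630; dist=6371·c=10222.516 ≈ 10222.5 km; running total=40449.1 km
Leg 4 bearing: y=sinΔλ·cosφ2=-0.89656588, x=cosφ1·sinφ2-sinφ1·cosφ2·cosΔλ=-0.44162373; θ=atan2(y, x)=-116.2236° <0 so +360° → 243.7764° ≈ 243.8°
Leg 5: φ1=-0.4107615, φ2=0.6560169, Δφ=1.0667784, Δλ=3.0306491 rad; a=sin²(Δφ/2)+cosφ1·cosφ2·sin²(Δλ/2)=0.9828043993; c=2·atan2(√a, √(1-a))=2.878571152; dist=6371·c=18339.377 ≈ 18339.4 km; running total=58788.5 km
Leg 5 bearing: y=sinΔλ·cosφ2=0.08773458, x=cosφ1·sinφ2-sinφ1·cosφ2·cosΔλ=0.24474945; θ=atan2(y, x)=19.7211° ≈ 19.7°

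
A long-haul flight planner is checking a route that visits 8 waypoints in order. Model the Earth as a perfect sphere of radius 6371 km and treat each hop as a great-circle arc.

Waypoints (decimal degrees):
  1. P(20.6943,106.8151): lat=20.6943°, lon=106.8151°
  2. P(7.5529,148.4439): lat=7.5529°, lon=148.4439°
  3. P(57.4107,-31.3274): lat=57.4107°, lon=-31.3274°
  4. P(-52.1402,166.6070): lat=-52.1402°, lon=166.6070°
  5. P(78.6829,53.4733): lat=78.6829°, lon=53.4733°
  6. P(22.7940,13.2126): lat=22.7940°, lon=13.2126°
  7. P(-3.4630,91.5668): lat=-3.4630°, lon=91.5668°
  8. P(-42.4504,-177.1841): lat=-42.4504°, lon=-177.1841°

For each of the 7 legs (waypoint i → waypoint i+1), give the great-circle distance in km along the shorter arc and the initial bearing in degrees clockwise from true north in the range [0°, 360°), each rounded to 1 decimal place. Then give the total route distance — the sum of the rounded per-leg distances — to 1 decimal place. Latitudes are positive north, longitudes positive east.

Leg 1: φ1=0.3611837, φ2=0.1318230, Δφ=-0.2293607, Δλ=0.7265596 rad; a=sin²(Δφ/2)+cosφ1·cosφ2·sin²(Δλ/2)=0.1301901627; c=2·atan2(√a, √(1-a))=0.738291243; dist=6371·c=4703.654 ≈ 4703.7 km; running total=4703.7 km
Leg 1 bearing: y=sinΔλ·cosφ2=0.65853848, x=cosφ1·sinφ2-sinφ1·cosφ2·cosΔλ=-0.13888775; θ=atan2(y, x)=101.9093° ≈ 101.9°
Leg 2: φ1=0.1318230, φ2=1.0020057, Δφ=0.8701828, Δλ=-3.1376011 rad; a=sin²(Δφ/2)+cosφ1·cosφ2·sin²(Δλ/2)=0.7115948500; c=2·atan2(√a, √(1-a))=2.007759245; dist=6371·c=12791.434 ≈ 12791.4 km; running total=17495.1 km
Leg 2 bearing: y=sinΔλ·cosφ2=-0.00214991, x=cosφ1·sinφ2-sinφ1·cosφ2·cosΔλ=0.90603855; θ=atan2(y, x)=-0.1360° <0 so +360° → 359.8640° ≈ 359.9°
Leg 3: φ1=1.0020057, φ2=-0.9100182, Δφ=-1.9120239, Δλ=3.4546070 rad; a=sin²(Δφ/2)+cosφ1·cosφ2·sin²(Δλ/2)=0.9898549605; c=2·atan2(√a, √(1-a))=2.939805304; dist=6371·c=18729.500 ≈ 18729.5 km; running total=36224.6 km
Leg 3 bearing: y=sinΔλ·cosφ2=-0.18898502, x=cosφ1·sinφ2-sinφ1·cosφ2·cosΔλ=0.06673180; θ=atan2(y, x)=-70.5516° <0 so +360° → 289.4484° ≈ 289.4°
Leg 4: φ1=-0.9100182, φ2=1.3732757, Δφ=2.2832938, Δλ=-1.9745556 rad; a=sin²(Δφ/2)+cosφ1·cosφ2·sin²(Δλ/2)=0.9107405405; c=2·atan2(√a, √(1-a))=2.534799821; dist=6371·c=16149.210 ≈ 16149.2 km; running total=52373.8 km
Leg 4 bearing: y=sinΔλ·cosφ2=-0.18045935, x=cosφ1·sinφ2-sinφ1·cosφ2·cosΔλ=0.54092814; θ=atan2(y, x)=-18.4492° <0 so +360° → 341.5508° ≈ 341.6°
Leg 5: φ1=1.3732757, φ2=0.3978303, Δφ=-0.9754453, Δλ=-0.7026818 rad; a=sin²(Δφ/2)+cosφ1·cosφ2·sin²(Δλ/2)=0.2410284088; c=2·atan2(√a, √(1-a))=1.026351599; dist=6371·c=6538.886 ≈ 6538.9 km; running total=58912.7 km
Leg 5 bearing: y=sinΔλ·cosφ2=-0.59579550, x=cosφ1·sinφ2-sinφ1·cosφ2·cosΔλ=-0.61380989; θ=atan2(y, x)=-135.8532° <0 so +360° → 224.1468° ≈ 224.1°
Leg 6: φ1=0.3978303, φ2=-0.0604408, Δφ=-0.4582711, Δλ=1.3675388 rad; a=sin²(Δφ/2)+cosφ1·cosφ2·sin²(Δλ/2)=0.4188225730; c=2·atan2(√a, √(1-a))=1.407719623; dist=6371·c=8968.582 ≈ 8968.6 km; running total=67881.3 km
Leg 6 bearing: y=sinΔλ·cosφ2=0.97762581, x=cosφ1·sinφ2-sinφ1·cosφ2·cosΔλ=-0.13374859; θ=atan2(y, x)=97.7902° ≈ 97.8°
Leg 7: φ1=-0.0604408, φ2=-0.7408992, Δφ=-0.6804585, Δλ=-4.6905881 rad; a=sin²(Δφ/2)+cosφ1·cosφ2·sin²(Δλ/2)=0.4876428295; c=2·atan2(√a, √(1-a))=1.546079469; dist=6371·c=9850.072 ≈ 9850.1 km; running total=77731.4 km
Leg 7 bearing: y=sinΔλ·cosφ2=0.73768657, x=cosφ1·sinφ2-sinφ1·cosφ2·cosΔλ=-0.67469084; θ=atan2(y, x)=132.4462° ≈ 132.4°

Leg 1: dist=4703.7 km, bearing=101.9°
Leg 2: dist=12791.4 km, bearing=359.9°
Leg 3: dist=18729.5 km, bearing=289.4°
Leg 4: dist=16149.2 km, bearing=341.6°
Leg 5: dist=6538.9 km, bearing=224.1°
Leg 6: dist=8968.6 km, bearing=97.8°
Leg 7: dist=9850.1 km, bearing=132.4°
Total: 77731.4 km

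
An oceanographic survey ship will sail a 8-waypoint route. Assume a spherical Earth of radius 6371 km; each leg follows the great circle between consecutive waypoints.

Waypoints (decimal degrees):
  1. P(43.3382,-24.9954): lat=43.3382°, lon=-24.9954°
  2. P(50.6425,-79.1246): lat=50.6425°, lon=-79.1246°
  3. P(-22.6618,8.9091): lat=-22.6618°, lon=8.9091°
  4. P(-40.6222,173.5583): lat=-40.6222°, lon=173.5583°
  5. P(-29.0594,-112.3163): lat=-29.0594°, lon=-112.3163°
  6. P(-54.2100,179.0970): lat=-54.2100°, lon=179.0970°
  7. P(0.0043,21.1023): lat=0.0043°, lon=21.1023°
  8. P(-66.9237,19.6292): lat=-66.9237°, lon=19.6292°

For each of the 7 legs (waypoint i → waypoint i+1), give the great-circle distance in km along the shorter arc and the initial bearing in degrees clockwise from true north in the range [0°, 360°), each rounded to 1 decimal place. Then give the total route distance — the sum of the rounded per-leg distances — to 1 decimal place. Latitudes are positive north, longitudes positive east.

Leg 1: dist=4090.0 km, bearing=300.9°
Leg 2: dist=11801.2 km, bearing=106.3°
Leg 3: dist=12801.2 km, bearing=167.2°
Leg 4: dist=6688.5 km, bearing=104.2°
Leg 5: dist=6060.7 km, bearing=222.0°
Leg 6: dist=13659.0 km, bearing=206.5°
Leg 7: dist=7443.0 km, bearing=180.6°
Total: 62543.6 km

Leg 1: φ1=0.7563943, φ2=0.8838784, Δφ=0.1274841, Δλ=-0.9447328 rad; a=sin²(Δφ/2)+cosφ1·cosφ2·sin²(Δλ/2)=0.0995419705; c=2·atan2(√a, √(1-a))=0.641972786; dist=6371·c=4090.009 ≈ 4090.0 km; running total=4090.0 km
Leg 1 bearing: y=sinΔλ·cosφ2=-0.51388314, x=cosφ1·sinφ2-sinφ1·cosφ2·cosΔλ=0.30733952; θ=atan2(y, x)=-59.1175° <0 so +360° → 300.8825° ≈ 300.9°
Leg 2: φ1=0.8838784, φ2=-0.3955230, Δφ=-1.2794014, Δλ=1.5364779 rad; a=sin²(Δφ/2)+cosφ1·cosφ2·sin²(Δλ/2)=0.6389147153; c=2·atan2(√a, √(1-a))=1.852330169; dist=6371·c=11801.196 ≈ 11801.2 km; running total=15891.2 km
Leg 2 bearing: y=sinΔλ·cosφ2=0.92225181, x=cosφ1·sinφ2-sinφ1·cosφ2·cosΔλ=-0.26881666; θ=atan2(y, x)=106.2503° ≈ 106.3°
Leg 3: φ1=-0.3955230, φ2=-0.7089911, Δφ=-0.3134681, Δλ=2.8736707 rad; a=sin²(Δφ/2)+cosφ1·cosφ2·sin²(Δλ/2)=0.7122898303; c=2·atan2(√a, √(1-a))=2.009293899; dist=6371·c=12801.211 ≈ 12801.2 km; running total=28692.4 km
Leg 3 bearing: y=sinΔλ·cosφ2=0.20093372, x=cosφ1·sinφ2-sinφ1·cosφ2·cosΔλ=-0.88281241; θ=atan2(y, x)=167.1776° ≈ 167.2°
Leg 4: φ1=-0.7089911, φ2=-0.5071822, Δφ=0.2018089, Δλ=-4.9894530 rad; a=sin²(Δφ/2)+cosφ1·cosφ2·sin²(Δλ/2)=0.2511422261; c=2·atan2(√a, √(1-a))=1.049833407; dist=6371·c=6688.489 ≈ 6688.5 km; running total=35380.9 km
Leg 4 bearing: y=sinΔλ·cosφ2=0.84078014, x=cosφ1·sinφ2-sinφ1·cosφ2·cosΔλ=-0.21299761; θ=atan2(y, x)=104.2159° ≈ 104.2°
Leg 5: φ1=-0.5071822, φ2=-0.9461430, Δφ=-0.4389608, Δλ=5.0861216 rad; a=sin²(Δφ/2)+cosφ1·cosφ2·sin²(Δλ/2)=0.2096845456; c=2·atan2(√a, √(1-a))=0.951292937; dist=6371·c=6060.687 ≈ 6060.7 km; running total=41441.6 km
Leg 5 bearing: y=sinΔλ·cosφ2=-0.54444689, x=cosφ1·sinφ2-sinφ1·cosφ2·cosΔλ=-0.60534728; θ=atan2(y, x)=-138.0319° <0 so +360° → 221.9681° ≈ 222.0°
Leg 6: φ1=-0.9461430, φ2=0.0000750, Δφ=0.9462180, Δλ=-2.7575277 rad; a=sin²(Δφ/2)+cosφ1·cosφ2·sin²(Δλ/2)=0.7711363312; c=2·atan2(√a, √(1-a))=2.143935981; dist=6371·c=13659.016 ≈ 13659.0 km; running total=55100.6 km
Leg 6 bearing: y=sinΔλ·cosφ2=-0.37469236, x=cosφ1·sinφ2-sinφ1·cosφ2·cosΔλ=-0.75202792; θ=atan2(y, x)=-153.5156° <0 so +360° → 206.4844° ≈ 206.5°
Leg 7: φ1=0.0000750, φ2=-1.1680389, Δφ=-1.1681140, Δλ=-0.0257104 rad; a=sin²(Δφ/2)+cosφ1·cosφ2·sin²(Δλ/2)=0.3041209898; c=2·atan2(√a, √(1-a))=1.168254760; dist=6371·c=7442.951 ≈ 7443.0 km; running total=62543.6 km
Leg 7 bearing: y=sinΔλ·cosφ2=-0.01007627, x=cosφ1·sinφ2-sinφ1·cosφ2·cosΔλ=-0.92001311; θ=atan2(y, x)=-179.3725° <0 so +360° → 180.6275° ≈ 180.6°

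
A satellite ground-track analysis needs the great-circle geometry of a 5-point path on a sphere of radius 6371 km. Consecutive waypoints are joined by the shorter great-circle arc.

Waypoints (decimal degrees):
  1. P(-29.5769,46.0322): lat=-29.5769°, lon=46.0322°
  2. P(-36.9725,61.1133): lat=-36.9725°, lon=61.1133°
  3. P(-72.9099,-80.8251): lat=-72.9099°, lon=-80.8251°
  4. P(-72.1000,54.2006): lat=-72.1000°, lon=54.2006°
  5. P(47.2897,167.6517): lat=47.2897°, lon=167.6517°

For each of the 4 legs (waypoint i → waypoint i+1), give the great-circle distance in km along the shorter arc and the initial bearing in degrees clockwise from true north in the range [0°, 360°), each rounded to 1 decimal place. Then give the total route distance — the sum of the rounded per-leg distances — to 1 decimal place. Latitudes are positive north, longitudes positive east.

Leg 1: φ1=-0.5162143, φ2=-0.6452919, Δφ=-0.1290776, Δλ=0.2632148 rad; a=sin²(Δφ/2)+cosφ1·cosφ2·sin²(Δλ/2)=0.0161247867; c=2·atan2(√a, √(1-a))=0.254654350; dist=6371·c=1622.403 ≈ 1622.4 km; running total=1622.4 km
Leg 1 bearing: y=sinΔλ·cosφ2=0.20786892, x=cosφ1·sinφ2-sinφ1·cosφ2·cosΔλ=-0.14230117; θ=atan2(y, x)=124.3944° ≈ 124.4°
Leg 2: φ1=-0.6452919, φ2=-1.2725178, Δφ=-0.6272260, Δλ=-2.4772924 rad; a=sin²(Δφ/2)+cosφ1·cosφ2·sin²(Δλ/2)=0.3049910519; c=2·atan2(√a, √(1-a))=1.170145299; dist=6371·c=7454.996 ≈ 7455.0 km; running total=9077.4 km
Leg 2 bearing: y=sinΔλ·cosφ2=-0.18117649, x=cosφ1·sinφ2-sinφ1·cosφ2·cosΔλ=-0.90280735; θ=atan2(y, x)=-168.6525° <0 so +360° → 191.3475° ≈ 191.3°
Leg 3: φ1=-1.2725178, φ2=-1.2583824, Δφ=0.0141354, Δλ=2.3566430 rad; a=sin²(Δφ/2)+cosφ1·cosφ2·sin²(Δλ/2)=0.0771610379; c=2·atan2(√a, √(1-a))=0.562962185; dist=6371·c=3586.632 ≈ 3586.6 km; running total=12664.0 km
Leg 3 bearing: y=sinΔλ·cosφ2=0.21723644, x=cosφ1·sinφ2-sinφ1·cosφ2·cosΔλ=-0.48748044; θ=atan2(y, x)=155.9808° ≈ 156.0°
Leg 4: φ1=-1.2583824, φ2=0.8253610, Δφ=2.0837434, Δλ=1.9800952 rad; a=sin²(Δφ/2)+cosφ1·cosφ2·sin²(Δλ/2)=0.8910957939; c=2·atan2(√a, √(1-a))=2.468972001; dist=6371·c=15729.821 ≈ 15729.8 km; running total=28393.8 km
Leg 4 bearing: y=sinΔλ·cosφ2=0.62226491, x=cosφ1·sinφ2-sinφ1·cosφ2·cosΔλ=-0.03102737; θ=atan2(y, x)=92.8545° ≈ 92.9°

Leg 1: dist=1622.4 km, bearing=124.4°
Leg 2: dist=7455.0 km, bearing=191.3°
Leg 3: dist=3586.6 km, bearing=156.0°
Leg 4: dist=15729.8 km, bearing=92.9°
Total: 28393.8 km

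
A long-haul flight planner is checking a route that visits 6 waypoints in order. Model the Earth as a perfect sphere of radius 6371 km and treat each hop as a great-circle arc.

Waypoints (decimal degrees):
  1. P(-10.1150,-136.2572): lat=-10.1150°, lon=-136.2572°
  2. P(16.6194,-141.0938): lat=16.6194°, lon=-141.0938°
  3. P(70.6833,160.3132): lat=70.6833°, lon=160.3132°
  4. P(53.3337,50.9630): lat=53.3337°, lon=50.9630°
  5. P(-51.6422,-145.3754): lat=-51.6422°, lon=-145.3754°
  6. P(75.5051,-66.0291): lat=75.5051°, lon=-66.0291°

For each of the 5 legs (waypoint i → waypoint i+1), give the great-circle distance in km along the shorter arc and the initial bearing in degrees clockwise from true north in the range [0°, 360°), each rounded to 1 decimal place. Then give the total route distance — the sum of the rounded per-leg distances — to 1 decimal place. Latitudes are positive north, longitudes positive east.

Leg 1: dist=3020.0 km, bearing=349.8°
Leg 2: dist=7139.7 km, bearing=341.7°
Leg 3: dist=5142.7 km, bearing=308.7°
Leg 4: dist=18895.5 km, bearing=86.9°
Leg 5: dist=15225.5 km, bearing=21.1°
Total: 49423.4 km

Leg 1: φ1=-0.1765401, φ2=0.2900632, Δφ=0.4666033, Δλ=-0.0844146 rad; a=sin²(Δφ/2)+cosφ1·cosφ2·sin²(Δλ/2)=0.0551287777; c=2·atan2(√a, √(1-a))=0.474015709; dist=6371·c=3019.954 ≈ 3020.0 km; running total=3020.0 km
Leg 1 bearing: y=sinΔλ·cosφ2=-0.08079221, x=cosφ1·sinφ2-sinφ1·cosφ2·cosΔλ=0.44925605; θ=atan2(y, x)=-10.1948° <0 so +360° → 349.8052° ≈ 349.8°
Leg 2: φ1=0.2900632, φ2=1.2336563, Δφ=0.9435931, Δλ=5.2605445 rad; a=sin²(Δφ/2)+cosφ1·cosφ2·sin²(Δλ/2)=0.2824551921; c=2·atan2(√a, √(1-a))=1.120658522; dist=6371·c=7139.715 ≈ 7139.7 km; running total=10159.7 km
Leg 2 bearing: y=sinΔλ·cosφ2=-0.28232456, x=cosφ1·sinφ2-sinφ1·cosφ2·cosΔλ=0.85497946; θ=atan2(y, x)=-18.2738° <0 so +360° → 341.7262° ≈ 341.7°
Leg 3: φ1=1.2336563, φ2=0.9308487, Δφ=-0.3028076, Δλ=-1.9085210 rad; a=sin²(Δφ/2)+cosφ1·cosφ2·sin²(Δλ/2)=0.1542397885; c=2·atan2(√a, √(1-a))=0.807204580; dist=6371·c=5142.700 ≈ 5142.7 km; running total=15302.4 km
Leg 3 bearing: y=sinΔλ·cosφ2=-0.56342086, x=cosφ1·sinφ2-sinφ1·cosφ2·cosΔλ=0.45205800; θ=atan2(y, x)=-51.2584° <0 so +360° → 308.7416° ≈ 308.7°
Leg 4: φ1=0.9308487, φ2=-0.9013264, Δφ=-1.8321751, Δλ=-3.4267515 rad; a=sin²(Δφ/2)+cosφ1·cosφ2·sin²(Δλ/2)=0.9922996394; c=2·atan2(√a, √(1-a))=2.965863233; dist=6371·c=18895.515 ≈ 18895.5 km; running total=34197.9 km
Leg 4 bearing: y=sinΔλ·cosφ2=0.17457261, x=cosφ1·sinφ2-sinφ1·cosφ2·cosΔλ=0.00941624; θ=atan2(y, x)=86.9125° ≈ 86.9°
Leg 5: φ1=-0.9013264, φ2=1.3178126, Δφ=2.2191390, Δλ=1.3848542 rad; a=sin²(Δφ/2)+cosφ1·cosφ2·sin²(Δλ/2)=0.8652379236; c=2·atan2(√a, √(1-a))=2.389814782; dist=6371·c=15225.510 ≈ 15225.5 km; running total=49423.4 km
Leg 5 bearing: y=sinΔλ·cosφ2=0.24597939, x=cosφ1·sinφ2-sinφ1·cosφ2·cosΔλ=0.63710217; θ=atan2(y, x)=21.1111° ≈ 21.1°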